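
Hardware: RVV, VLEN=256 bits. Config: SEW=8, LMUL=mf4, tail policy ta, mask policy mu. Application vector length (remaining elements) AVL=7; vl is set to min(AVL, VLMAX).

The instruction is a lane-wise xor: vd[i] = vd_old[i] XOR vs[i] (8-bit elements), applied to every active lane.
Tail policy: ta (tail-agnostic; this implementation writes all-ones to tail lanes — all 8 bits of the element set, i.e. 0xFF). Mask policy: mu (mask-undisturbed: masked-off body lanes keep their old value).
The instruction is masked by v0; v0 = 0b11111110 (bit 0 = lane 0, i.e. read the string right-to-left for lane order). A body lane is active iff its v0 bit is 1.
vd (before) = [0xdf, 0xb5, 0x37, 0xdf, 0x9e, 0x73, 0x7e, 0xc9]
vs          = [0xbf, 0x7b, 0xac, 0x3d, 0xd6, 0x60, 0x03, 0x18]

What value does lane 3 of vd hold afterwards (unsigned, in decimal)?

VLMAX = VLEN×LMUL/SEW = 256×1/4/8 = 8
AVL=7 ≤ VLMAX=8, so vl = 7
lane  0: mask-off/keep ⇒ 0xdf
lane  1: xor(0xb5,0x7b) ⇒ 0xce
lane  2: xor(0x37,0xac) ⇒ 0x9b
lane  3: xor(0xdf,0x3d) ⇒ 0xe2
lane  4: xor(0x9e,0xd6) ⇒ 0x48
lane  5: xor(0x73,0x60) ⇒ 0x13
lane  6: xor(0x7e,0x03) ⇒ 0x7d
lane  7: tail/ones ⇒ 0xff

vd[3] = 226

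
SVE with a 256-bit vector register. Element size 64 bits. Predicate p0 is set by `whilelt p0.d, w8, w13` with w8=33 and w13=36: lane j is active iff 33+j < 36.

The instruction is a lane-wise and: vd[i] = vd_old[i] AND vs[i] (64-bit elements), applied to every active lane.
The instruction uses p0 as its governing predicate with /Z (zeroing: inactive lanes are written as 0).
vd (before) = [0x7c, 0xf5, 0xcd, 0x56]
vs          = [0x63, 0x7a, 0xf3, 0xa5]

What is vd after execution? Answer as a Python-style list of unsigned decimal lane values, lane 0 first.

lane count: 256 div 64 = 4
active while 33+j < 36, i.e. j ∈ [0,3) capped at 4 ⇒ 3
  i=0: and(0x7c,0x63) → 96
  i=1: and(0xf5,0x7a) → 112
  i=2: and(0xcd,0xf3) → 193
  i=3: tail/zero → 0

vd = [96, 112, 193, 0]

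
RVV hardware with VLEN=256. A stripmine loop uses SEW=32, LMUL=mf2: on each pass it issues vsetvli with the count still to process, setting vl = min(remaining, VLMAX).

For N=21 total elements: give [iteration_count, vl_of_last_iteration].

[iterations, last_vl] = [6, 1]

VLMAX = VLEN×LMUL/SEW = 256×1/2/32 = 4
iterations = ceil(21/4) = 6; final-pass vl = 1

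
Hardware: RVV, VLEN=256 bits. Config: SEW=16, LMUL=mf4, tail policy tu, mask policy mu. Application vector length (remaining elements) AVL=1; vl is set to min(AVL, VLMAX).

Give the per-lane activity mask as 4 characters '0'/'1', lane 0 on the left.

predicate = 1000

VLMAX = (256 × 1/4) / 16 = 4 lanes
AVL=1 ≤ VLMAX=4, so vl = 1
bits (lane 0 leftmost): 1000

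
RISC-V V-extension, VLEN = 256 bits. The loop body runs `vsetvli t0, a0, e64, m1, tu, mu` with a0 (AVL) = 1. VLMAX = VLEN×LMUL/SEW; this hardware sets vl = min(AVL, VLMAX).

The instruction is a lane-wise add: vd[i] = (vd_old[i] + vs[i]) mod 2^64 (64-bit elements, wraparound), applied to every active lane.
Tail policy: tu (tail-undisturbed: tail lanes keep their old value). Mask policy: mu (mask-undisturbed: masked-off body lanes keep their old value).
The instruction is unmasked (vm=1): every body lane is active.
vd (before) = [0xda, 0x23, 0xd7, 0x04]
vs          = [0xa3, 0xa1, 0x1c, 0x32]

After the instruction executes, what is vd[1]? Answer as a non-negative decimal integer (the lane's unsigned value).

VLMAX = (256 × 1) / 64 = 4 lanes
vl = min(AVL, VLMAX) = min(1, 4) = 1
[0] add(0xda,0xa3) = 0x17d
[1] tail/keep = 0x23
[2] tail/keep = 0xd7
[3] tail/keep = 0x04

vd[1] = 35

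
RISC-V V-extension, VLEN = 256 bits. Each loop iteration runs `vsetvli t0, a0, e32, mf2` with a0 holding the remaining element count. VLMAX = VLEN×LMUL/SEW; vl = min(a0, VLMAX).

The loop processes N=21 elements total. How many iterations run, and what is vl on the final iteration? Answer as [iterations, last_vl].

lanes per group: 256·1/2/32 = 4
N=21: ⌈21/4⌉ = 6 iters; last vl = 21 − 5×4 = 1

[iterations, last_vl] = [6, 1]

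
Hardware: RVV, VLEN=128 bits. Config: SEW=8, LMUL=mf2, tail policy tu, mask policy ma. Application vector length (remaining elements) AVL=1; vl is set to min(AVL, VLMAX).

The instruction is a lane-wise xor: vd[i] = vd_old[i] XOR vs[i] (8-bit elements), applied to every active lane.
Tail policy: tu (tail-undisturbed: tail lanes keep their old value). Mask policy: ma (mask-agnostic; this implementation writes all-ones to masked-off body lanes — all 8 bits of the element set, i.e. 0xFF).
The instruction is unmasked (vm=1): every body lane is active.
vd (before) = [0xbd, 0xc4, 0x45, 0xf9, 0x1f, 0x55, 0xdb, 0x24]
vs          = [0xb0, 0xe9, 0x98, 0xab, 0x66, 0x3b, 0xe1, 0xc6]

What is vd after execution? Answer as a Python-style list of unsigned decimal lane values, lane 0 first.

vd = [13, 196, 69, 249, 31, 85, 219, 36]

lanes per group: 128·1/2/8 = 8
vl = min(AVL, VLMAX) = min(1, 8) = 1
lane  0: xor(0xbd,0xb0) ⇒ 0x0d
lane  1: tail/keep ⇒ 0xc4
lane  2: tail/keep ⇒ 0x45
lane  3: tail/keep ⇒ 0xf9
lane  4: tail/keep ⇒ 0x1f
lane  5: tail/keep ⇒ 0x55
lane  6: tail/keep ⇒ 0xdb
lane  7: tail/keep ⇒ 0x24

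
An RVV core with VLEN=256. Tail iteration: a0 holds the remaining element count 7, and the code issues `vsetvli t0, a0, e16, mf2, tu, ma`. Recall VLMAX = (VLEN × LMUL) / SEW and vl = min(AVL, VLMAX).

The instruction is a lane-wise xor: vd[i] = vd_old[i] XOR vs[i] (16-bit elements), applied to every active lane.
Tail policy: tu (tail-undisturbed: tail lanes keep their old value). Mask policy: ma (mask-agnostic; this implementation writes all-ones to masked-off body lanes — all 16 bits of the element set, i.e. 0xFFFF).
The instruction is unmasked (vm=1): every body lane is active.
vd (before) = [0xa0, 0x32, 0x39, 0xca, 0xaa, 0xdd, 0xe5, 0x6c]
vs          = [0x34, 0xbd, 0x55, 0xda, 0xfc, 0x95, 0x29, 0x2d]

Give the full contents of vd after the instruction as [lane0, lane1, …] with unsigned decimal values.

vd = [148, 143, 108, 16, 86, 72, 204, 108]

VLMAX = (256 × 1/2) / 16 = 8 lanes
vl ← min(7, 8) = 7
  i=0: xor(0xa0,0x34) → 148
  i=1: xor(0x32,0xbd) → 143
  i=2: xor(0x39,0x55) → 108
  i=3: xor(0xca,0xda) → 16
  i=4: xor(0xaa,0xfc) → 86
  i=5: xor(0xdd,0x95) → 72
  i=6: xor(0xe5,0x29) → 204
  i=7: tail/keep → 108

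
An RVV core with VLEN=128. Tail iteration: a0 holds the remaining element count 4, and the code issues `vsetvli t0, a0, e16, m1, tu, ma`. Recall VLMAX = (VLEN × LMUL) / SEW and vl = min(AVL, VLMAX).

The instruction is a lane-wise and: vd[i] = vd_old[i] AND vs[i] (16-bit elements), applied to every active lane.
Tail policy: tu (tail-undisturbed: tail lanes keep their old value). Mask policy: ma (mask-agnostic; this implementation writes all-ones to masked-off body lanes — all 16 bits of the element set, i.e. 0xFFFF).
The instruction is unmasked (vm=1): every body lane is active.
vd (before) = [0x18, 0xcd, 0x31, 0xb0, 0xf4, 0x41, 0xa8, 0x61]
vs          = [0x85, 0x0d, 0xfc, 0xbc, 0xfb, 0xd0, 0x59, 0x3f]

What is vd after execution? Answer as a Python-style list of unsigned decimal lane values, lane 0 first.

lanes per group: 128·1/16 = 8
vl ← min(4, 8) = 4
[0] and(0x18,0x85) = 0x00
[1] and(0xcd,0x0d) = 0x0d
[2] and(0x31,0xfc) = 0x30
[3] and(0xb0,0xbc) = 0xb0
[4] tail/keep = 0xf4
[5] tail/keep = 0x41
[6] tail/keep = 0xa8
[7] tail/keep = 0x61

vd = [0, 13, 48, 176, 244, 65, 168, 97]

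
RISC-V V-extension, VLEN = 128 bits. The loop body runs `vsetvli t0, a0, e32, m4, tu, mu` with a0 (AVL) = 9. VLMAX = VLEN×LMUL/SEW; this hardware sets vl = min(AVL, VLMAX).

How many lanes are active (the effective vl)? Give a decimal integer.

VLMAX = (128 × 4) / 32 = 16 lanes
vl = min(AVL, VLMAX) = min(9, 16) = 9

vl = 9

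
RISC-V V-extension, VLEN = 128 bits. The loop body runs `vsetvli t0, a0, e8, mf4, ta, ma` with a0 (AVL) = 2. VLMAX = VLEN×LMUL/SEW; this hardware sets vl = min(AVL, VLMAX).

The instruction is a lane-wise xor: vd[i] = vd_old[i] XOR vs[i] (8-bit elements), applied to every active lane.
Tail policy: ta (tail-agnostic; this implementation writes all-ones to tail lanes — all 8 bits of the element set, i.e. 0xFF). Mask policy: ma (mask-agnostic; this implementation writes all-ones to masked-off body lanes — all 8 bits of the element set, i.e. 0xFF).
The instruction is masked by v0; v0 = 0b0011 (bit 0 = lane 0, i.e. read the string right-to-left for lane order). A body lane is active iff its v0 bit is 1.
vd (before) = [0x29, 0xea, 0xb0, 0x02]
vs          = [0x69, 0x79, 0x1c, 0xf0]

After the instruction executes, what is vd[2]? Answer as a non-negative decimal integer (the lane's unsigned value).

VLMAX = (128 × 1/4) / 8 = 4 lanes
vl = min(AVL, VLMAX) = min(2, 4) = 2
  i=0: xor(0x29,0x69) → 64
  i=1: xor(0xea,0x79) → 147
  i=2: tail/ones → 255
  i=3: tail/ones → 255

vd[2] = 255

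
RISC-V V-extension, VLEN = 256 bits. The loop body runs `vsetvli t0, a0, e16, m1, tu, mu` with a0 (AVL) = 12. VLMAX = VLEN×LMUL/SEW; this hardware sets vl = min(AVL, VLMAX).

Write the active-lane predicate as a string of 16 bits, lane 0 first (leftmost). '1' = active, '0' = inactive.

VLMAX = (256 × 1) / 16 = 16 lanes
vl = min(AVL, VLMAX) = min(12, 16) = 12
bits (lane 0 leftmost): 1111111111110000

predicate = 1111111111110000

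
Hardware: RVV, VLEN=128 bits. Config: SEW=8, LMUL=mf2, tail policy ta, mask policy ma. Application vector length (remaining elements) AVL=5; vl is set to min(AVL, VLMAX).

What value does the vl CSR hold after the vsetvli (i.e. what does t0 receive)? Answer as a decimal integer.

lanes per group: 128·1/2/8 = 8
AVL=5 ≤ VLMAX=8, so vl = 5

vl = 5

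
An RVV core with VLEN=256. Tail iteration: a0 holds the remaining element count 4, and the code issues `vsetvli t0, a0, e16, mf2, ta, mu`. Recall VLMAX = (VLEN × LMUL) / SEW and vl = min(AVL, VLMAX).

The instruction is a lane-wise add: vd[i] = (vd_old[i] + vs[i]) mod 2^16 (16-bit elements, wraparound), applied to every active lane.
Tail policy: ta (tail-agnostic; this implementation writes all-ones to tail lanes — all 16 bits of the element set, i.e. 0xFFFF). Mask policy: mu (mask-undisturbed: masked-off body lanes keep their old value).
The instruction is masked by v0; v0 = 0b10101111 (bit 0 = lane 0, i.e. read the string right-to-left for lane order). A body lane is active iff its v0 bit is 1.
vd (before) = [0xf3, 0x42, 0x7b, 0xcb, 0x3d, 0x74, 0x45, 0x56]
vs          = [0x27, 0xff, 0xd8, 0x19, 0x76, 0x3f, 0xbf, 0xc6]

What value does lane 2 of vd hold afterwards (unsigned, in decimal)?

vd[2] = 339

lanes per group: 256·1/2/16 = 8
AVL=4 ≤ VLMAX=8, so vl = 4
  i=0: add(0xf3,0x27) → 282
  i=1: add(0x42,0xff) → 321
  i=2: add(0x7b,0xd8) → 339
  i=3: add(0xcb,0x19) → 228
  i=4: tail/ones → 65535
  i=5: tail/ones → 65535
  i=6: tail/ones → 65535
  i=7: tail/ones → 65535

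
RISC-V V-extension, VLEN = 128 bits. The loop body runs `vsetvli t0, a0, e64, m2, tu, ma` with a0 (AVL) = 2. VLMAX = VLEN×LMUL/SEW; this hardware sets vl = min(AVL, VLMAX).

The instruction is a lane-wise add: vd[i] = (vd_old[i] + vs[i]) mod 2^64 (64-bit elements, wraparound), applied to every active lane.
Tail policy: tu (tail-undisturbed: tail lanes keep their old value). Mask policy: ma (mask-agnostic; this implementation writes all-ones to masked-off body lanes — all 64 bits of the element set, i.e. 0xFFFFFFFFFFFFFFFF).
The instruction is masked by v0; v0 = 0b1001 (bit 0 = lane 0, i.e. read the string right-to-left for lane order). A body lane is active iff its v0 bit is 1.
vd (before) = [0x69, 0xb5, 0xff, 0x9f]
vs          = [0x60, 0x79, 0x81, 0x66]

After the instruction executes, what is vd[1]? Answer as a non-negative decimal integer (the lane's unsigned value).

vd[1] = 18446744073709551615

VLMAX = VLEN×LMUL/SEW = 128×2/64 = 4
vl ← min(2, 4) = 2
  i=0: add(0x69,0x60) → 201
  i=1: mask-off/ones → 18446744073709551615
  i=2: tail/keep → 255
  i=3: tail/keep → 159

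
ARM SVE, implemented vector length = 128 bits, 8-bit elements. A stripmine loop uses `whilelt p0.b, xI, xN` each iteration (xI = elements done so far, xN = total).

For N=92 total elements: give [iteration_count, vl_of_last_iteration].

[iterations, last_vl] = [6, 12]

128-bit reg / 8-bit elem → 16 lanes
N=92: ⌈92/16⌉ = 6 iters; last vl = 92 − 5×16 = 12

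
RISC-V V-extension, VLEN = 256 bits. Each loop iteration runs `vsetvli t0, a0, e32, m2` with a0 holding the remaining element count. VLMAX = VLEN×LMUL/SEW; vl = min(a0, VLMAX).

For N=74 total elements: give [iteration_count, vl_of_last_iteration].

VLMAX = VLEN×LMUL/SEW = 256×2/32 = 16
N=74: ⌈74/16⌉ = 5 iters; last vl = 74 − 4×16 = 10

[iterations, last_vl] = [5, 10]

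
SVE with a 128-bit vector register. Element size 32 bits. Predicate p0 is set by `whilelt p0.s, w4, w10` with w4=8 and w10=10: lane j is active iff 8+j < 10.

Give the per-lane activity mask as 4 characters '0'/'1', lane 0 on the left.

predicate = 1100

register lanes = 128/32 = 4
p0[j] = (8+j < 10); true for j=0..1 → 2 lanes set
bits (lane 0 leftmost): 1100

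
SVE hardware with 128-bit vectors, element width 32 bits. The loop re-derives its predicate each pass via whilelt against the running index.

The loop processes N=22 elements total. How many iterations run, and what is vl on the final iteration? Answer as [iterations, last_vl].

lane count: 128 div 32 = 4
iterations = ceil(22/4) = 6; final-pass vl = 2

[iterations, last_vl] = [6, 2]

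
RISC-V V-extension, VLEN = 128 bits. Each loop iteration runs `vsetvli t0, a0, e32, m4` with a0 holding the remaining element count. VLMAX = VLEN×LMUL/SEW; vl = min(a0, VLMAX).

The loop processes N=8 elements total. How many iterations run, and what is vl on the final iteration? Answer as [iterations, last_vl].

[iterations, last_vl] = [1, 8]

VLMAX = VLEN×LMUL/SEW = 128×4/32 = 16
8 elements at 16/iter → 1 passes, remainder 8 on the last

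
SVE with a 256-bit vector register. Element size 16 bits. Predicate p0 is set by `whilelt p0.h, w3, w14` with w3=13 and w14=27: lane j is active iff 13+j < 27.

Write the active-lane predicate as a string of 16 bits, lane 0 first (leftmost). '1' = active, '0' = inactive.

256-bit reg / 16-bit elem → 16 lanes
whilelt: lane j active iff 13+j < 27 → j < 14 → 14 active
bits (lane 0 leftmost): 1111111111111100

predicate = 1111111111111100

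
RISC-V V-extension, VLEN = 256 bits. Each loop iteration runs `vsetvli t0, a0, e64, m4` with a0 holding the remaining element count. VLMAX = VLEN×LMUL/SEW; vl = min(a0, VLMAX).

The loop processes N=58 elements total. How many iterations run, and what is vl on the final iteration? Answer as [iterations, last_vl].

[iterations, last_vl] = [4, 10]

VLMAX = (256 × 4) / 64 = 16 lanes
58 elements at 16/iter → 4 passes, remainder 10 on the last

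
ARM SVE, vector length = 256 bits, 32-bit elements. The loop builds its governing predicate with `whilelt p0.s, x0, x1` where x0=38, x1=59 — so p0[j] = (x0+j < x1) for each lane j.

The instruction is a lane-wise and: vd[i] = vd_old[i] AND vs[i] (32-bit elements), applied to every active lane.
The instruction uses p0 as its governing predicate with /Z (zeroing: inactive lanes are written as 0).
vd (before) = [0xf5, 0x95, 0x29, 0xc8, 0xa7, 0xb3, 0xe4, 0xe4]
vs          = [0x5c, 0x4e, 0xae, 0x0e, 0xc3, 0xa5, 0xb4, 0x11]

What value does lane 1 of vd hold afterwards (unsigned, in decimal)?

256-bit reg / 32-bit elem → 8 lanes
p0[j] = (38+j < 59); true for j=0..7 → 8 lanes set
lane  0: and(0xf5,0x5c) ⇒ 0x54
lane  1: and(0x95,0x4e) ⇒ 0x04
lane  2: and(0x29,0xae) ⇒ 0x28
lane  3: and(0xc8,0x0e) ⇒ 0x08
lane  4: and(0xa7,0xc3) ⇒ 0x83
lane  5: and(0xb3,0xa5) ⇒ 0xa1
lane  6: and(0xe4,0xb4) ⇒ 0xa4
lane  7: and(0xe4,0x11) ⇒ 0x00

vd[1] = 4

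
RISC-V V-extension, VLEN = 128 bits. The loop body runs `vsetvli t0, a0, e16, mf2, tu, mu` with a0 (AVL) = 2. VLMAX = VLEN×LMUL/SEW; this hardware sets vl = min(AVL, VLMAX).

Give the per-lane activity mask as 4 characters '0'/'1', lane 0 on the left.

predicate = 1100

VLMAX = VLEN×LMUL/SEW = 128×1/2/16 = 4
AVL=2 ≤ VLMAX=4, so vl = 2
bits (lane 0 leftmost): 1100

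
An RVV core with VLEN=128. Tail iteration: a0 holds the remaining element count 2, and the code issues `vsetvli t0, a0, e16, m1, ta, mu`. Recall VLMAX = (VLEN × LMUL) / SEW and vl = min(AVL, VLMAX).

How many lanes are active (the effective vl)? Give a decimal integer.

VLMAX = (128 × 1) / 16 = 8 lanes
AVL=2 ≤ VLMAX=8, so vl = 2

vl = 2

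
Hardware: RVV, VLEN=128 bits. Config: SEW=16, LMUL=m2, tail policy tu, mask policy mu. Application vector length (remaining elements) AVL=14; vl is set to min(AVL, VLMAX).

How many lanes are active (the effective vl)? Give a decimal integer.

lanes per group: 128·2/16 = 16
AVL=14 ≤ VLMAX=16, so vl = 14

vl = 14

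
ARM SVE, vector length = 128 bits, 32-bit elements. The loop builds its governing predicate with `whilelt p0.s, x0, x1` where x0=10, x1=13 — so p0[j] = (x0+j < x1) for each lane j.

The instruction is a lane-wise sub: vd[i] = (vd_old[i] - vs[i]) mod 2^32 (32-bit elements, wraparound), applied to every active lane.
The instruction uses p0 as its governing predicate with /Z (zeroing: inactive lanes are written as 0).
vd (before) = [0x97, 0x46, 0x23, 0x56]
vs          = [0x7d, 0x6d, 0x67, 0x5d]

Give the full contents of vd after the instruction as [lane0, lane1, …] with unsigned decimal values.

vd = [26, 4294967257, 4294967228, 0]

128-bit reg / 32-bit elem → 4 lanes
active while 10+j < 13, i.e. j ∈ [0,3) capped at 4 ⇒ 3
[0] sub(0x97,0x7d) = 0x1a
[1] sub(0x46,0x6d) = 0xffffffd9
[2] sub(0x23,0x67) = 0xffffffbc
[3] tail/zero = 0x00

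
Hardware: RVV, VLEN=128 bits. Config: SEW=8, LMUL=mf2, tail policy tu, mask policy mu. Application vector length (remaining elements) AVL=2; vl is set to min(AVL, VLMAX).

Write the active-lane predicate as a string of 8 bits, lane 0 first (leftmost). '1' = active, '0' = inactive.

predicate = 11000000

VLMAX = (128 × 1/2) / 8 = 8 lanes
vl ← min(2, 8) = 2
bits (lane 0 leftmost): 11000000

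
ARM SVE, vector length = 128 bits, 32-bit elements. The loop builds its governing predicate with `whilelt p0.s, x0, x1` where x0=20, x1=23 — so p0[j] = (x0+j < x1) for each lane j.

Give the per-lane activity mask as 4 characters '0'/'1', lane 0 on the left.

predicate = 1110

lane count: 128 div 32 = 4
whilelt: lane j active iff 20+j < 23 → j < 3 → 3 active
bits (lane 0 leftmost): 1110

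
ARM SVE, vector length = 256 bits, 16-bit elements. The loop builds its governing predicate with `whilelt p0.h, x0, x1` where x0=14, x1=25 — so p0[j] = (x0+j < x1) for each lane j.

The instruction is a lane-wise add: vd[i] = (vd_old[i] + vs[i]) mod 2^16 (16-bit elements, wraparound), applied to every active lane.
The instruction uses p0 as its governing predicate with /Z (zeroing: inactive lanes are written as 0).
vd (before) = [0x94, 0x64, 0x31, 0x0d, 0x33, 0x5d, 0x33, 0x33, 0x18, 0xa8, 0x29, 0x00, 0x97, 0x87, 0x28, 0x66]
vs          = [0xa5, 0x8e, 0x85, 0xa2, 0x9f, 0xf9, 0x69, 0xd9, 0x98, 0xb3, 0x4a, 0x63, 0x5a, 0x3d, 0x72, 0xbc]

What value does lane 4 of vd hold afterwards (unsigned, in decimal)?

lane count: 256 div 16 = 16
active while 14+j < 25, i.e. j ∈ [0,11) capped at 16 ⇒ 11
vd[0] add(0x94,0xa5) -> 0x139
vd[1] add(0x64,0x8e) -> 0xf2
vd[2] add(0x31,0x85) -> 0xb6
vd[3] add(0x0d,0xa2) -> 0xaf
vd[4] add(0x33,0x9f) -> 0xd2
vd[5] add(0x5d,0xf9) -> 0x156
vd[6] add(0x33,0x69) -> 0x9c
vd[7] add(0x33,0xd9) -> 0x10c
vd[8] add(0x18,0x98) -> 0xb0
vd[9] add(0xa8,0xb3) -> 0x15b
vd[10] add(0x29,0x4a) -> 0x73
vd[11] tail/zero -> 0x00
vd[12] tail/zero -> 0x00
vd[13] tail/zero -> 0x00
vd[14] tail/zero -> 0x00
vd[15] tail/zero -> 0x00

vd[4] = 210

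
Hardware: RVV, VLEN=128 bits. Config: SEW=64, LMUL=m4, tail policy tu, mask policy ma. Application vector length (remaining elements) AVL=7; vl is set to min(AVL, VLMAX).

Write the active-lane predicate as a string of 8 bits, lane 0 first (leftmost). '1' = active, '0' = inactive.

VLMAX = VLEN×LMUL/SEW = 128×4/64 = 8
vl = min(AVL, VLMAX) = min(7, 8) = 7
bits (lane 0 leftmost): 11111110

predicate = 11111110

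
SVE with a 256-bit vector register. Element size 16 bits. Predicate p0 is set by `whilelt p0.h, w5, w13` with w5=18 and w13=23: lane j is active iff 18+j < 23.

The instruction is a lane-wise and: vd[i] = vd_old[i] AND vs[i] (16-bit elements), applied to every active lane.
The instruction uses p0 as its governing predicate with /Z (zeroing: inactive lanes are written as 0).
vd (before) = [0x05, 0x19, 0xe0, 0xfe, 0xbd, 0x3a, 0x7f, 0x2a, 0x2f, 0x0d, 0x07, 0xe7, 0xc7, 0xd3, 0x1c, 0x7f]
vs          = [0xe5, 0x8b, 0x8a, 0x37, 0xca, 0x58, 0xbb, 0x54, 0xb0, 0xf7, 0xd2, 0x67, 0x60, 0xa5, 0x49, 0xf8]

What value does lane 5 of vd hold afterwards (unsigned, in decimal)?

vd[5] = 0

register lanes = 256/16 = 16
active while 18+j < 23, i.e. j ∈ [0,5) capped at 16 ⇒ 5
lane  0: and(0x05,0xe5) ⇒ 0x05
lane  1: and(0x19,0x8b) ⇒ 0x09
lane  2: and(0xe0,0x8a) ⇒ 0x80
lane  3: and(0xfe,0x37) ⇒ 0x36
lane  4: and(0xbd,0xca) ⇒ 0x88
lane  5: tail/zero ⇒ 0x00
lane  6: tail/zero ⇒ 0x00
lane  7: tail/zero ⇒ 0x00
lane  8: tail/zero ⇒ 0x00
lane  9: tail/zero ⇒ 0x00
lane 10: tail/zero ⇒ 0x00
lane 11: tail/zero ⇒ 0x00
lane 12: tail/zero ⇒ 0x00
lane 13: tail/zero ⇒ 0x00
lane 14: tail/zero ⇒ 0x00
lane 15: tail/zero ⇒ 0x00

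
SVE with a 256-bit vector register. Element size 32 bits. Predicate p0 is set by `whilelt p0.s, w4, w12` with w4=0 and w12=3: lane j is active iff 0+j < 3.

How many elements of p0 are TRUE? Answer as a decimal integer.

vl = 3

register lanes = 256/32 = 8
active while 0+j < 3, i.e. j ∈ [0,3) capped at 8 ⇒ 3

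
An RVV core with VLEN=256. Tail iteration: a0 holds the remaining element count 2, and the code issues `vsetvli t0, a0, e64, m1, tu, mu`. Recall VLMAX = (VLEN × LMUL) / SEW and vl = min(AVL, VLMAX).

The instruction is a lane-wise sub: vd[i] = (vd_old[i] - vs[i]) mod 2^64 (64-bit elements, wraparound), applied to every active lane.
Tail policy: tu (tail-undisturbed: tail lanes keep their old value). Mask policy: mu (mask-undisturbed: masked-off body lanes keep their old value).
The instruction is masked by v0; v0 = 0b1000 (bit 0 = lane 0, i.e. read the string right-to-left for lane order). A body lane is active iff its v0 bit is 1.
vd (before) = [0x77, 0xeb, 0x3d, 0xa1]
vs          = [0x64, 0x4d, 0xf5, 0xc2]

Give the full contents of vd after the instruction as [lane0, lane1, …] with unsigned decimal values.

vd = [119, 235, 61, 161]

VLMAX = (256 × 1) / 64 = 4 lanes
vl = min(AVL, VLMAX) = min(2, 4) = 2
  i=0: mask-off/keep → 119
  i=1: mask-off/keep → 235
  i=2: tail/keep → 61
  i=3: tail/keep → 161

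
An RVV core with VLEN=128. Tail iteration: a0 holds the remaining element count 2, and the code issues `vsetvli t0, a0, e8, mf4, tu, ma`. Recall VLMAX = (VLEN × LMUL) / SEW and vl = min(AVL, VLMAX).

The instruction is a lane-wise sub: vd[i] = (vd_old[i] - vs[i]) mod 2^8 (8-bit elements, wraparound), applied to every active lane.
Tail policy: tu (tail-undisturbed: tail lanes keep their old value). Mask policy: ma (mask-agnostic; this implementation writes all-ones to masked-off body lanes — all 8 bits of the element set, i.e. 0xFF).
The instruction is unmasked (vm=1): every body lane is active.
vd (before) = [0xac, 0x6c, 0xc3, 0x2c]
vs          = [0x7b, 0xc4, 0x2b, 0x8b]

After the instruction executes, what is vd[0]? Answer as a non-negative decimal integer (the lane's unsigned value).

vd[0] = 49

lanes per group: 128·1/4/8 = 4
vl ← min(2, 4) = 2
  i=0: sub(0xac,0x7b) → 49
  i=1: sub(0x6c,0xc4) → 168
  i=2: tail/keep → 195
  i=3: tail/keep → 44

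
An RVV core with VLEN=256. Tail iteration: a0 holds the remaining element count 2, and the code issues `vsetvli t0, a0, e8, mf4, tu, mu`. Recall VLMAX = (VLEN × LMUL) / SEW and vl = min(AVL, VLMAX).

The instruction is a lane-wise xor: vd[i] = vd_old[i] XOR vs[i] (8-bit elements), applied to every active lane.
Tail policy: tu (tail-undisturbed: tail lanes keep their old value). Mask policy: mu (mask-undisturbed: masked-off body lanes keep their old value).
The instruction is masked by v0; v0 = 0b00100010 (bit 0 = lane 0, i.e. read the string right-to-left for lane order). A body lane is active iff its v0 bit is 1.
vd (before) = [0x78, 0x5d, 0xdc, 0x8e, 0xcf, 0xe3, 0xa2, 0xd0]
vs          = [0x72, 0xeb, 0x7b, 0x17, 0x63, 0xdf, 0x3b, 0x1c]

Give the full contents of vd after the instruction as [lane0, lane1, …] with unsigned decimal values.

lanes per group: 256·1/4/8 = 8
vl ← min(2, 8) = 2
  i=0: mask-off/keep → 120
  i=1: xor(0x5d,0xeb) → 182
  i=2: tail/keep → 220
  i=3: tail/keep → 142
  i=4: tail/keep → 207
  i=5: tail/keep → 227
  i=6: tail/keep → 162
  i=7: tail/keep → 208

vd = [120, 182, 220, 142, 207, 227, 162, 208]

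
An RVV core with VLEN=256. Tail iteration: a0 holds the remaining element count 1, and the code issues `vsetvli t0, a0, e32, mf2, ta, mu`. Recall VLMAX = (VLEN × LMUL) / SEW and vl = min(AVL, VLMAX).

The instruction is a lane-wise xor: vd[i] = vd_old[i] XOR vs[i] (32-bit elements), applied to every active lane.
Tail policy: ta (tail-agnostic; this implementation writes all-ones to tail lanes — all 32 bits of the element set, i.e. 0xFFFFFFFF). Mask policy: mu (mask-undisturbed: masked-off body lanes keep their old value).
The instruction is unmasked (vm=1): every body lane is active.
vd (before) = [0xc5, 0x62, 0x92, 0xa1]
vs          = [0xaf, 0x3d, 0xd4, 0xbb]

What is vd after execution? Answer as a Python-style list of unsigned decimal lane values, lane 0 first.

vd = [106, 4294967295, 4294967295, 4294967295]

VLMAX = VLEN×LMUL/SEW = 256×1/2/32 = 4
vl = min(AVL, VLMAX) = min(1, 4) = 1
lane  0: xor(0xc5,0xaf) ⇒ 0x6a
lane  1: tail/ones ⇒ 0xffffffff
lane  2: tail/ones ⇒ 0xffffffff
lane  3: tail/ones ⇒ 0xffffffff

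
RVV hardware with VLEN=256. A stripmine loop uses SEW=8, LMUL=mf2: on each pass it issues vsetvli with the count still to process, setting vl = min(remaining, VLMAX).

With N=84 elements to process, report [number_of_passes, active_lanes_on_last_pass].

lanes per group: 256·1/2/8 = 16
84 elements at 16/iter → 6 passes, remainder 4 on the last

[iterations, last_vl] = [6, 4]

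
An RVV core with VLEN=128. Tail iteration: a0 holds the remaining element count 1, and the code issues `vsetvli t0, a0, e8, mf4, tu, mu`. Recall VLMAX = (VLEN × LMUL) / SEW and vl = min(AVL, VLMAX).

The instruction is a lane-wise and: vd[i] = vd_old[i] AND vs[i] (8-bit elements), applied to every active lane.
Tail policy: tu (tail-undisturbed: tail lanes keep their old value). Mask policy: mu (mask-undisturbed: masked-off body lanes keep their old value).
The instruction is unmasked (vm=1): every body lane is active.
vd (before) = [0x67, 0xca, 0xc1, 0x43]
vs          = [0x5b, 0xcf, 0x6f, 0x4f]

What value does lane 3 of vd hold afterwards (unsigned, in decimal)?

lanes per group: 128·1/4/8 = 4
vl = min(AVL, VLMAX) = min(1, 4) = 1
[0] and(0x67,0x5b) = 0x43
[1] tail/keep = 0xca
[2] tail/keep = 0xc1
[3] tail/keep = 0x43

vd[3] = 67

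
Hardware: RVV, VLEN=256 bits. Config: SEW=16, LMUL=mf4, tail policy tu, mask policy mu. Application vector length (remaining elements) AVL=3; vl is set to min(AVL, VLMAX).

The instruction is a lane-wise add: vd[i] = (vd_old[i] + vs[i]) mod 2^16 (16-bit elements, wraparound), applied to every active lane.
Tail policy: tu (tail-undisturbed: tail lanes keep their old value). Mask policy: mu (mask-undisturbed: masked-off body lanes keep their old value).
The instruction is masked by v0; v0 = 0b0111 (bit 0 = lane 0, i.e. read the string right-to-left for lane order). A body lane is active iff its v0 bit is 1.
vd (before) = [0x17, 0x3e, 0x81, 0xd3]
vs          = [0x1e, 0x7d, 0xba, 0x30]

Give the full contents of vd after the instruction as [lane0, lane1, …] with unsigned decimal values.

vd = [53, 187, 315, 211]

VLMAX = VLEN×LMUL/SEW = 256×1/4/16 = 4
AVL=3 ≤ VLMAX=4, so vl = 3
lane  0: add(0x17,0x1e) ⇒ 0x35
lane  1: add(0x3e,0x7d) ⇒ 0xbb
lane  2: add(0x81,0xba) ⇒ 0x13b
lane  3: tail/keep ⇒ 0xd3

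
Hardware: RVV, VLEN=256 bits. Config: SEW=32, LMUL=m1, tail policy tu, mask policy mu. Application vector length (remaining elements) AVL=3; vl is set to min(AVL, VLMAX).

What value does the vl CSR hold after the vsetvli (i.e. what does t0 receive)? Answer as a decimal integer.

vl = 3

lanes per group: 256·1/32 = 8
vl = min(AVL, VLMAX) = min(3, 8) = 3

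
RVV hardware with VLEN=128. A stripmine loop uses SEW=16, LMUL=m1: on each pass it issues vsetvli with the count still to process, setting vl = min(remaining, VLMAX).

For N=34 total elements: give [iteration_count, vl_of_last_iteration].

[iterations, last_vl] = [5, 2]

VLMAX = (128 × 1) / 16 = 8 lanes
N=34: ⌈34/8⌉ = 5 iters; last vl = 34 − 4×8 = 2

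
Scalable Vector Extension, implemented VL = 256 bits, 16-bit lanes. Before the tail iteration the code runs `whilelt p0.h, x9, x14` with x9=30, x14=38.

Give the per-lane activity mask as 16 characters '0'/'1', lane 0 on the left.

predicate = 1111111100000000

lane count: 256 div 16 = 16
whilelt: lane j active iff 30+j < 38 → j < 8 → 8 active
bits (lane 0 leftmost): 1111111100000000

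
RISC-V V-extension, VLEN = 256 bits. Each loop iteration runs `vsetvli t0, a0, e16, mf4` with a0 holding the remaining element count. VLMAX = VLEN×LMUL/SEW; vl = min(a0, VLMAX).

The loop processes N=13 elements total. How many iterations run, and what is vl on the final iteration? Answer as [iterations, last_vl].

lanes per group: 256·1/4/16 = 4
13 elements at 4/iter → 4 passes, remainder 1 on the last

[iterations, last_vl] = [4, 1]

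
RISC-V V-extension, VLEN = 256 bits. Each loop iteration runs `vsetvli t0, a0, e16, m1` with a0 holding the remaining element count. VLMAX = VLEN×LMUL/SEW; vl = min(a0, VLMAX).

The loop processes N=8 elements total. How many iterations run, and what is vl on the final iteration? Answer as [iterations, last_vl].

VLMAX = (256 × 1) / 16 = 16 lanes
iterations = ceil(8/16) = 1; final-pass vl = 8

[iterations, last_vl] = [1, 8]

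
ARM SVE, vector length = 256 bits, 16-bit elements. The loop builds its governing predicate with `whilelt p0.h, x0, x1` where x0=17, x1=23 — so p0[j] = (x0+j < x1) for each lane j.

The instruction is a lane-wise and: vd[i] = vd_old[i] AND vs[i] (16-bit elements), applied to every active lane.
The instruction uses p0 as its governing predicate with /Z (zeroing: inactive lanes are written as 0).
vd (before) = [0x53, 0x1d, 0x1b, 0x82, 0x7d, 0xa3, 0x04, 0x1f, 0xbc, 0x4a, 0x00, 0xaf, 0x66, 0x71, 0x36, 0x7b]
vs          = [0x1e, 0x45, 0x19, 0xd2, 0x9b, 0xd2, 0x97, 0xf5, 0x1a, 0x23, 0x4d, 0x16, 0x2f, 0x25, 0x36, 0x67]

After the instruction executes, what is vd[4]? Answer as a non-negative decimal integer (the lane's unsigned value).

256-bit reg / 16-bit elem → 16 lanes
whilelt: lane j active iff 17+j < 23 → j < 6 → 6 active
lane  0: and(0x53,0x1e) ⇒ 0x12
lane  1: and(0x1d,0x45) ⇒ 0x05
lane  2: and(0x1b,0x19) ⇒ 0x19
lane  3: and(0x82,0xd2) ⇒ 0x82
lane  4: and(0x7d,0x9b) ⇒ 0x19
lane  5: and(0xa3,0xd2) ⇒ 0x82
lane  6: tail/zero ⇒ 0x00
lane  7: tail/zero ⇒ 0x00
lane  8: tail/zero ⇒ 0x00
lane  9: tail/zero ⇒ 0x00
lane 10: tail/zero ⇒ 0x00
lane 11: tail/zero ⇒ 0x00
lane 12: tail/zero ⇒ 0x00
lane 13: tail/zero ⇒ 0x00
lane 14: tail/zero ⇒ 0x00
lane 15: tail/zero ⇒ 0x00

vd[4] = 25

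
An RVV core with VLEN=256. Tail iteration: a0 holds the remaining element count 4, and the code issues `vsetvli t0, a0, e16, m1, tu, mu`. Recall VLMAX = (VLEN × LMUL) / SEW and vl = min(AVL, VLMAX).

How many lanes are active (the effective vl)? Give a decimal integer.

VLMAX = VLEN×LMUL/SEW = 256×1/16 = 16
AVL=4 ≤ VLMAX=16, so vl = 4

vl = 4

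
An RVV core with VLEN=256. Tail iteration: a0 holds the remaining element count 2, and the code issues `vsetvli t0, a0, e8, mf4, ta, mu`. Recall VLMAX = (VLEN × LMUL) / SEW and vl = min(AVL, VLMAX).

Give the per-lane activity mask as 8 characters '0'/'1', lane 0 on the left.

VLMAX = VLEN×LMUL/SEW = 256×1/4/8 = 8
vl ← min(2, 8) = 2
bits (lane 0 leftmost): 11000000

predicate = 11000000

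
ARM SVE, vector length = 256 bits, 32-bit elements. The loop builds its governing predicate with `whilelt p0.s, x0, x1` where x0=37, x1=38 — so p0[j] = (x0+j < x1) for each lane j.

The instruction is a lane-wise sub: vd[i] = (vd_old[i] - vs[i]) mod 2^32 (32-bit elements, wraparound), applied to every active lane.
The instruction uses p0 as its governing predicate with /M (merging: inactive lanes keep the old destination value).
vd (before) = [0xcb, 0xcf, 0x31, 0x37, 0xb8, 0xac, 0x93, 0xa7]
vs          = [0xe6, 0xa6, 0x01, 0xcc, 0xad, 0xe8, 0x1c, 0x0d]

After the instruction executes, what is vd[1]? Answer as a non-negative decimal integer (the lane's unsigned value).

register lanes = 256/32 = 8
whilelt: lane j active iff 37+j < 38 → j < 1 → 1 active
vd[0] sub(0xcb,0xe6) -> 0xffffffe5
vd[1] tail/keep -> 0xcf
vd[2] tail/keep -> 0x31
vd[3] tail/keep -> 0x37
vd[4] tail/keep -> 0xb8
vd[5] tail/keep -> 0xac
vd[6] tail/keep -> 0x93
vd[7] tail/keep -> 0xa7

vd[1] = 207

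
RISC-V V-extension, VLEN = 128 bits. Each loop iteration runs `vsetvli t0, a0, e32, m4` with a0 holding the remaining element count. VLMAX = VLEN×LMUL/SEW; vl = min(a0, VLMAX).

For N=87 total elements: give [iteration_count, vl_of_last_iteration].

[iterations, last_vl] = [6, 7]

VLMAX = VLEN×LMUL/SEW = 128×4/32 = 16
N=87: ⌈87/16⌉ = 6 iters; last vl = 87 − 5×16 = 7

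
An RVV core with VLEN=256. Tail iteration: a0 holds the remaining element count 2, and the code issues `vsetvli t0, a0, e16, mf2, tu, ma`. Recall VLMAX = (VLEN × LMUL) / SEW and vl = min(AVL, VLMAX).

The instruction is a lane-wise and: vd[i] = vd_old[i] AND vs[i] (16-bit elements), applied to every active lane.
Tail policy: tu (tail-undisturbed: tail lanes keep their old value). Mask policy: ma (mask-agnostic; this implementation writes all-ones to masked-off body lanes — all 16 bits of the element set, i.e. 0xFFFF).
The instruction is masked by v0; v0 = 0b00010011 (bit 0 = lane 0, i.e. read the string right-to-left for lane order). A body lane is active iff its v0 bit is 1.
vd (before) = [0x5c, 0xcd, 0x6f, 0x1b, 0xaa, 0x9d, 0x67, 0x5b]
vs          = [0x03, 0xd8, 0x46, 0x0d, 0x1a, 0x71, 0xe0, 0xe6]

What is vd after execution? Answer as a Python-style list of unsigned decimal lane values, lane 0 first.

lanes per group: 256·1/2/16 = 8
AVL=2 ≤ VLMAX=8, so vl = 2
[0] and(0x5c,0x03) = 0x00
[1] and(0xcd,0xd8) = 0xc8
[2] tail/keep = 0x6f
[3] tail/keep = 0x1b
[4] tail/keep = 0xaa
[5] tail/keep = 0x9d
[6] tail/keep = 0x67
[7] tail/keep = 0x5b

vd = [0, 200, 111, 27, 170, 157, 103, 91]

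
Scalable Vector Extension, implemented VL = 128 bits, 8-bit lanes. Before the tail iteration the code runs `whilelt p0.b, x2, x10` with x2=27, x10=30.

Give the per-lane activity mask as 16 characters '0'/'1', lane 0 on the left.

predicate = 1110000000000000

lane count: 128 div 8 = 16
p0[j] = (27+j < 30); true for j=0..2 → 3 lanes set
bits (lane 0 leftmost): 1110000000000000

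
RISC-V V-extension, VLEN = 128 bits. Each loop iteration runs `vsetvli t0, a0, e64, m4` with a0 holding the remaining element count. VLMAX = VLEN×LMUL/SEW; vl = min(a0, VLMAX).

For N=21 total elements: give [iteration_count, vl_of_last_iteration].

[iterations, last_vl] = [3, 5]

lanes per group: 128·4/64 = 8
N=21: ⌈21/8⌉ = 3 iters; last vl = 21 − 2×8 = 5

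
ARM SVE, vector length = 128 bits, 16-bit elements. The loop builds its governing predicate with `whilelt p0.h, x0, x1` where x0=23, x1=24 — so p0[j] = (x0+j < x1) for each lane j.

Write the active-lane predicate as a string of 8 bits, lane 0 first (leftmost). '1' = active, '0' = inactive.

128-bit reg / 16-bit elem → 8 lanes
whilelt: lane j active iff 23+j < 24 → j < 1 → 1 active
bits (lane 0 leftmost): 10000000

predicate = 10000000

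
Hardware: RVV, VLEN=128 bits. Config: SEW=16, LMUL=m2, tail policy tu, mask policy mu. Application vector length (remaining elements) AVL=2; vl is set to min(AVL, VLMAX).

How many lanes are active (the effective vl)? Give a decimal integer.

lanes per group: 128·2/16 = 16
AVL=2 ≤ VLMAX=16, so vl = 2

vl = 2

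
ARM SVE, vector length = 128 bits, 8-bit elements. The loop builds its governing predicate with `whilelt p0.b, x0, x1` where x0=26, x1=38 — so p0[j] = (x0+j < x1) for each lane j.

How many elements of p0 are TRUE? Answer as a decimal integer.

vl = 12

register lanes = 128/8 = 16
active while 26+j < 38, i.e. j ∈ [0,12) capped at 16 ⇒ 12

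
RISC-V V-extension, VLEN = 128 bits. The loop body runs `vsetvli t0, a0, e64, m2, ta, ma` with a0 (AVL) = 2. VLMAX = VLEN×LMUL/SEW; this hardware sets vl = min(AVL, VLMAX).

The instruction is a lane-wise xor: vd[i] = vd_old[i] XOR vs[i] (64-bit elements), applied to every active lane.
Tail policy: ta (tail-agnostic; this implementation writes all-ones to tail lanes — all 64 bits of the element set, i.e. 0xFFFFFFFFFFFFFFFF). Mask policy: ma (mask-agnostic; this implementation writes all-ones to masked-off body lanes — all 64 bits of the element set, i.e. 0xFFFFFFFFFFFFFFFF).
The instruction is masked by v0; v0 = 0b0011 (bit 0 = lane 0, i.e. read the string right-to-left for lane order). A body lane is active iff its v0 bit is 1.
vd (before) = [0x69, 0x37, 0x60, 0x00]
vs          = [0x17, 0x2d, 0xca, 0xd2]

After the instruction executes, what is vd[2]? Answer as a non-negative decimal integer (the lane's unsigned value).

vd[2] = 18446744073709551615

VLMAX = VLEN×LMUL/SEW = 128×2/64 = 4
AVL=2 ≤ VLMAX=4, so vl = 2
vd[0] xor(0x69,0x17) -> 0x7e
vd[1] xor(0x37,0x2d) -> 0x1a
vd[2] tail/ones -> 0xffffffffffffffff
vd[3] tail/ones -> 0xffffffffffffffff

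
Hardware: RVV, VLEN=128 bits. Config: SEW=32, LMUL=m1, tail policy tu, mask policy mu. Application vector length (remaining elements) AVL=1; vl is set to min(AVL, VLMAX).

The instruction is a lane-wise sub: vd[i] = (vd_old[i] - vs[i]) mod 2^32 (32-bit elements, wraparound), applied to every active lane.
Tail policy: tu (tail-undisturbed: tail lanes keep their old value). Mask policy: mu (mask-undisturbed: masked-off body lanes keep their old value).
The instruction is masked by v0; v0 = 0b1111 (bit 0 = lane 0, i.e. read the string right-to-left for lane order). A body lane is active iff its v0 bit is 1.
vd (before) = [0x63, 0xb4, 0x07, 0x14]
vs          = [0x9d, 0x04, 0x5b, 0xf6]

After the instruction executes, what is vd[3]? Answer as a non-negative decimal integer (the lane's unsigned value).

vd[3] = 20

VLMAX = (128 × 1) / 32 = 4 lanes
vl = min(AVL, VLMAX) = min(1, 4) = 1
lane  0: sub(0x63,0x9d) ⇒ 0xffffffc6
lane  1: tail/keep ⇒ 0xb4
lane  2: tail/keep ⇒ 0x07
lane  3: tail/keep ⇒ 0x14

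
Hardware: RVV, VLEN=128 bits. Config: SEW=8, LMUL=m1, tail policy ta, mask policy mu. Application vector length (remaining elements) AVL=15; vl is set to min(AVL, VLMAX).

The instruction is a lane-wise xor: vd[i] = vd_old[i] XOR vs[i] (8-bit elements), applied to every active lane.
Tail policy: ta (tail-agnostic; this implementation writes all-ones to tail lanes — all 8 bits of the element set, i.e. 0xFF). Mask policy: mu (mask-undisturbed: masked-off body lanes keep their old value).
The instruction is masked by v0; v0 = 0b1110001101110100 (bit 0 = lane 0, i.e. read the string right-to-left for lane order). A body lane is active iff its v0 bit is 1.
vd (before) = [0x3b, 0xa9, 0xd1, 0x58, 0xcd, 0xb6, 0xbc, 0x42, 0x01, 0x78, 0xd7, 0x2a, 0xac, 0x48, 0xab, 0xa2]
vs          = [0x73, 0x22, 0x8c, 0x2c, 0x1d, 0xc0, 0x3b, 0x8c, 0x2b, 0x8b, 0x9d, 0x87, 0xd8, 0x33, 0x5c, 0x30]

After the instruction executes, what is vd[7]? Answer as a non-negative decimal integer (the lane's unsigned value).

vd[7] = 66

lanes per group: 128·1/8 = 16
vl = min(AVL, VLMAX) = min(15, 16) = 15
vd[0] mask-off/keep -> 0x3b
vd[1] mask-off/keep -> 0xa9
vd[2] xor(0xd1,0x8c) -> 0x5d
vd[3] mask-off/keep -> 0x58
vd[4] xor(0xcd,0x1d) -> 0xd0
vd[5] xor(0xb6,0xc0) -> 0x76
vd[6] xor(0xbc,0x3b) -> 0x87
vd[7] mask-off/keep -> 0x42
vd[8] xor(0x01,0x2b) -> 0x2a
vd[9] xor(0x78,0x8b) -> 0xf3
vd[10] mask-off/keep -> 0xd7
vd[11] mask-off/keep -> 0x2a
vd[12] mask-off/keep -> 0xac
vd[13] xor(0x48,0x33) -> 0x7b
vd[14] xor(0xab,0x5c) -> 0xf7
vd[15] tail/ones -> 0xff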